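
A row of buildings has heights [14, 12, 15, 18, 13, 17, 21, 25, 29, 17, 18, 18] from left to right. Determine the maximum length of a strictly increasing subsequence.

Let dp[i] be the length of the longest such subsequence ending at index i:
i:      1  2  3  4  5  6  7  8  9 10 11 12
a[i]:  14 12 15 18 13 17 21 25 29 17 18 18
dp:     1  1  2  3  2  3  4  5  6  3  4  4
Maximum dp value is 6.

6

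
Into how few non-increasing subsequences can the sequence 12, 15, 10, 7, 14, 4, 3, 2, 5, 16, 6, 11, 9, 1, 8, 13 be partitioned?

5

Place each on the leftmost legal pile:
12 → new pile 1 (tops now [12])
15 → new pile 2 (tops now [12, 15])
10 → pile 1 (tops now [10, 15])
7 → pile 1 (tops now [7, 15])
14 → pile 2 (tops now [7, 14])
4 → pile 1 (tops now [4, 14])
3 → pile 1 (tops now [3, 14])
2 → pile 1 (tops now [2, 14])
5 → pile 2 (tops now [2, 5])
16 → new pile 3 (tops now [2, 5, 16])
6 → pile 3 (tops now [2, 5, 6])
11 → new pile 4 (tops now [2, 5, 6, 11])
9 → pile 4 (tops now [2, 5, 6, 9])
1 → pile 1 (tops now [1, 5, 6, 9])
8 → pile 4 (tops now [1, 5, 6, 8])
13 → new pile 5 (tops now [1, 5, 6, 8, 13])
Five piles.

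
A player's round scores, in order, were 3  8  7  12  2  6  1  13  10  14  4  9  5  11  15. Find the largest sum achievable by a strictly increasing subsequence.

65

Let S[i] be the best sum of a strictly increasing subsequence ending at i:
i:      1  2  3  4  5  6  7  8  9 10 11 12 13 14 15
a[i]:   3  8  7 12  2  6  1 13 10 14  4  9  5 11 15
S:      3 11 10 23  2  9  1 36 21 50  7 20 12 32 65
Maximum is 65 (e.g. 3 + 8 + 12 + 13 + 14 + 15).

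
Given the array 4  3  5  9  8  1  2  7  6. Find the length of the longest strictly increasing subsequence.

Let dp[i] be the length of the longest such subsequence ending at index i:
i:     1 2 3 4 5 6 7 8 9
a[i]:  4 3 5 9 8 1 2 7 6
dp:    1 1 2 3 3 1 2 3 3
Maximum dp value is 3.

3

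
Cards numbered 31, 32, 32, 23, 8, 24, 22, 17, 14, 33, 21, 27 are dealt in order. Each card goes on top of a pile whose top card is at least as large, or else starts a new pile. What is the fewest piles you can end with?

4

Place each on the leftmost legal pile:
31 → new pile 1 (tops now [31])
32 → new pile 2 (tops now [31, 32])
32 → pile 2 (tops now [31, 32])
23 → pile 1 (tops now [23, 32])
8 → pile 1 (tops now [8, 32])
24 → pile 2 (tops now [8, 24])
22 → pile 2 (tops now [8, 22])
17 → pile 2 (tops now [8, 17])
14 → pile 2 (tops now [8, 14])
33 → new pile 3 (tops now [8, 14, 33])
21 → pile 3 (tops now [8, 14, 21])
27 → new pile 4 (tops now [8, 14, 21, 27])
Four piles.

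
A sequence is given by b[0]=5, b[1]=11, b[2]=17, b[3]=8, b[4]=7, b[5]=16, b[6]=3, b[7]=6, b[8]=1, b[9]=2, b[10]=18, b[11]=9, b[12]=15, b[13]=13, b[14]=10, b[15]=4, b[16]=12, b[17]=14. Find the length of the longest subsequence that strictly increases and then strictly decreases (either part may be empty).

8

inc[i] = longest strictly increasing subsequence ending at i; dec[i] = longest strictly decreasing subsequence starting at i:
i:      0  1  2  3  4  5  6  7  8  9 10 11 12 13 14 15 16 17
b[i]:   5 11 17  8  7 16  3  6  1  2 18  9 15 13 10  4 12 14
inc:    1  2  3  2  2  3  1  2  1  2  4  3  4  4  4  3  5  6
dec:    3  5  6  4  3  5  2  2  1  1  5  2  4  3  2  1  1  1
Best peak at i=2 (value 17): inc=3, dec=6, length 3+6−1 = 8.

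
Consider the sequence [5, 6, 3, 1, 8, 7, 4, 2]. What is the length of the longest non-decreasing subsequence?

Track the smallest tail for each achievable length (allowing ties):
5 → extends → [5]
6 → extends → [5, 6]
3 → replaces 5 → [3, 6]
1 → replaces 3 → [1, 6]
8 → extends → [1, 6, 8]
7 → replaces 8 → [1, 6, 7]
4 → replaces 6 → [1, 4, 7]
2 → replaces 4 → [1, 2, 7]
Three tails, so the longest non-decreasing subsequence has length 3 (e.g. 5, 6, 8).

3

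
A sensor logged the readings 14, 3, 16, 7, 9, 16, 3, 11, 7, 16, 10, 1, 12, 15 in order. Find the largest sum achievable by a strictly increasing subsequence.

Let S[i] be the best sum of a strictly increasing subsequence ending at i:
i:      1  2  3  4  5  6  7  8  9 10 11 12 13 14
a[i]:  14  3 16  7  9 16  3 11  7 16 10  1 12 15
S:     14  3 30 10 19 35  3 30 10 46 29  1 42 57
Maximum is 57 (e.g. 3 + 7 + 9 + 11 + 12 + 15).

57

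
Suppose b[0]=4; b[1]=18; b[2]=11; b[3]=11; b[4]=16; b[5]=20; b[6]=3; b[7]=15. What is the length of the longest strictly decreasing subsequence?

Let dp[i] be the longest strictly decreasing subsequence ending at i:
i:      0  1  2  3  4  5  6  7
b[i]:   4 18 11 11 16 20  3 15
dp:     1  1  2  2  2  1  3  3
Maximum is 3.

3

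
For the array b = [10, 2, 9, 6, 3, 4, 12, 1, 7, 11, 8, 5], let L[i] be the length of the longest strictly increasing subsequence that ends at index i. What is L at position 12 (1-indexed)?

dp[i] = 1 + max{dp[j] : j<i, b[j]<b[i]} (or 1 if no such j):
i:      1  2  3  4  5  6  7  8  9 10 11 12
b[i]:  10  2  9  6  3  4 12  1  7 11  8  5
dp:     1  1  2  2  2  3  4  1  4  5  5  4
At index 12 the value is 4.

4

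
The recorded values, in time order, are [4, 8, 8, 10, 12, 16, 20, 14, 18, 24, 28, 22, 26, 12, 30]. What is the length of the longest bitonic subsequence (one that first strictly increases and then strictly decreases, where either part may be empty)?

10

inc[i] = longest strictly increasing subsequence ending at i; dec[i] = longest strictly decreasing subsequence starting at i:
i:      1  2  3  4  5  6  7  8  9 10 11 12 13 14 15
a[i]:   4  8  8 10 12 16 20 14 18 24 28 22 26 12 30
inc:    1  2  2  3  4  5  6  5  6  7  8  7  8  4  9
dec:    1  1  1  1  1  3  3  2  2  3  3  2  2  1  1
Best peak at i=11 (value 28): inc=8, dec=3, length 8+3−1 = 10.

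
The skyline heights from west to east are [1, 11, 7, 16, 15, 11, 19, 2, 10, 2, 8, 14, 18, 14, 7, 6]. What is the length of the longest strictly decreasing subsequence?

7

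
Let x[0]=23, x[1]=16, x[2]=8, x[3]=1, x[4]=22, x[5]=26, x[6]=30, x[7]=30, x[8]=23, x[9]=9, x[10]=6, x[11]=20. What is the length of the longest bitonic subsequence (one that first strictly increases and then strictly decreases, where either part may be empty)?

inc[i] = longest strictly increasing subsequence ending at i; dec[i] = longest strictly decreasing subsequence starting at i:
i:      0  1  2  3  4  5  6  7  8  9 10 11
x[i]:  23 16  8  1 22 26 30 30 23  9  6 20
inc:    1  1  1  1  2  3  4  4  3  2  2  3
dec:    4  3  2  1  3  4  4  4  3  2  1  1
Best peak at i=6 (value 30): inc=4, dec=4, length 4+4−1 = 7.

7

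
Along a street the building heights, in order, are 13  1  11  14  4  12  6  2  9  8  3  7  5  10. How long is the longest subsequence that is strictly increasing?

5

Track the smallest tail for each achievable length (strict):
13 → extends → [13]
1 → replaces 13 → [1]
11 → extends → [1, 11]
14 → extends → [1, 11, 14]
4 → replaces 11 → [1, 4, 14]
12 → replaces 14 → [1, 4, 12]
6 → replaces 12 → [1, 4, 6]
2 → replaces 4 → [1, 2, 6]
9 → extends → [1, 2, 6, 9]
8 → replaces 9 → [1, 2, 6, 8]
3 → replaces 6 → [1, 2, 3, 8]
7 → replaces 8 → [1, 2, 3, 7]
5 → replaces 7 → [1, 2, 3, 5]
10 → extends → [1, 2, 3, 5, 10]
Five tails, so the longest strictly increasing subsequence has length 5 (e.g. 1, 4, 6, 9, 10).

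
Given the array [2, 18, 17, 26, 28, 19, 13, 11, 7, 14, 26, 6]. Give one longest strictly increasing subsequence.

Patience tails give the LIS length; then backtrack through the dp parents:
2 → extends → [2]
18 → extends → [2, 18]
17 → replaces 18 → [2, 17]
26 → extends → [2, 17, 26]
28 → extends → [2, 17, 26, 28]
19 → replaces 26 → [2, 17, 19, 28]
13 → replaces 17 → [2, 13, 19, 28]
11 → replaces 13 → [2, 11, 19, 28]
7 → replaces 11 → [2, 7, 19, 28]
14 → replaces 19 → [2, 7, 14, 28]
26 → replaces 28 → [2, 7, 14, 26]
6 → replaces 7 → [2, 6, 14, 26]
Length 4; one witness is 2, 18, 26, 28.

2, 18, 26, 28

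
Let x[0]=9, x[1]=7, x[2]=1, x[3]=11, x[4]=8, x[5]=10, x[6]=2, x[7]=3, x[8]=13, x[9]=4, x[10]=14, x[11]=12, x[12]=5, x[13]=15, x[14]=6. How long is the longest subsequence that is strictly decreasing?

Let dp[i] be the longest strictly decreasing subsequence ending at i:
i:      0  1  2  3  4  5  6  7  8  9 10 11 12 13 14
x[i]:   9  7  1 11  8 10  2  3 13  4 14 12  5 15  6
dp:     1  2  3  1  2  2  3  3  1  3  1  2  3  1  3
Maximum is 3.

3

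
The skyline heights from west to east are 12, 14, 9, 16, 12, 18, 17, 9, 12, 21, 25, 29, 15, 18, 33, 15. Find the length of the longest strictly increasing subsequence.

Track the smallest tail for each achievable length (strict):
12 → extends → [12]
14 → extends → [12, 14]
9 → replaces 12 → [9, 14]
16 → extends → [9, 14, 16]
12 → replaces 14 → [9, 12, 16]
18 → extends → [9, 12, 16, 18]
17 → replaces 18 → [9, 12, 16, 17]
9 → already a tail → [9, 12, 16, 17]
12 → already a tail → [9, 12, 16, 17]
21 → extends → [9, 12, 16, 17, 21]
25 → extends → [9, 12, 16, 17, 21, 25]
29 → extends → [9, 12, 16, 17, 21, 25, 29]
15 → replaces 16 → [9, 12, 15, 17, 21, 25, 29]
18 → replaces 21 → [9, 12, 15, 17, 18, 25, 29]
33 → extends → [9, 12, 15, 17, 18, 25, 29, 33]
15 → already a tail → [9, 12, 15, 17, 18, 25, 29, 33]
Eight tails, so the longest strictly increasing subsequence has length 8 (e.g. 12, 14, 16, 18, 21, 25, 29, 33).

8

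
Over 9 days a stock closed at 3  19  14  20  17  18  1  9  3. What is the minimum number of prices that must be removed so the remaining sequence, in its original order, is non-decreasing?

Fewest deletions = n − (longest non-decreasing subsequence).
Patience tails:
3 → extends → [3]
19 → extends → [3, 19]
14 → replaces 19 → [3, 14]
20 → extends → [3, 14, 20]
17 → replaces 20 → [3, 14, 17]
18 → extends → [3, 14, 17, 18]
1 → replaces 3 → [1, 14, 17, 18]
9 → replaces 14 → [1, 9, 17, 18]
3 → replaces 9 → [1, 3, 17, 18]
Longest non-decreasing subsequence has length 4, so deletions = 9 − 4 = 5.

5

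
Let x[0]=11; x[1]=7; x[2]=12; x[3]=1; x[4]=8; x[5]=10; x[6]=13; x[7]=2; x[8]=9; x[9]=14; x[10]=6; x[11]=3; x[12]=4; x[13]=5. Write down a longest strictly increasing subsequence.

7, 8, 10, 13, 14

Patience tails give the LIS length; then backtrack through the dp parents:
11 → extends → [11]
7 → replaces 11 → [7]
12 → extends → [7, 12]
1 → replaces 7 → [1, 12]
8 → replaces 12 → [1, 8]
10 → extends → [1, 8, 10]
13 → extends → [1, 8, 10, 13]
2 → replaces 8 → [1, 2, 10, 13]
9 → replaces 10 → [1, 2, 9, 13]
14 → extends → [1, 2, 9, 13, 14]
6 → replaces 9 → [1, 2, 6, 13, 14]
3 → replaces 6 → [1, 2, 3, 13, 14]
4 → replaces 13 → [1, 2, 3, 4, 14]
5 → replaces 14 → [1, 2, 3, 4, 5]
Length 5; one witness is 7, 8, 10, 13, 14.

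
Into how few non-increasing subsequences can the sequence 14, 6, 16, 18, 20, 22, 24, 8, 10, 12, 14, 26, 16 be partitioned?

7

The minimum number of non-increasing subsequences covering a sequence equals the length of its longest strictly increasing subsequence.
LIS length is 7 (e.g. 14, 16, 18, 20, 22, 24, 26), so 7 piles are needed.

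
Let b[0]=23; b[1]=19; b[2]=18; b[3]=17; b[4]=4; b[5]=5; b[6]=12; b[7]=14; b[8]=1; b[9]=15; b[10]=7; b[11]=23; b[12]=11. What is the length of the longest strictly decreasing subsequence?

6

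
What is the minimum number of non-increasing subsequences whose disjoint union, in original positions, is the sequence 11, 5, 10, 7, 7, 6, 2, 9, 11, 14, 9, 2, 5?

Place each on the leftmost legal pile:
11 → new pile 1 (tops now [11])
5 → pile 1 (tops now [5])
10 → new pile 2 (tops now [5, 10])
7 → pile 2 (tops now [5, 7])
7 → pile 2 (tops now [5, 7])
6 → pile 2 (tops now [5, 6])
2 → pile 1 (tops now [2, 6])
9 → new pile 3 (tops now [2, 6, 9])
11 → new pile 4 (tops now [2, 6, 9, 11])
14 → new pile 5 (tops now [2, 6, 9, 11, 14])
9 → pile 3 (tops now [2, 6, 9, 11, 14])
2 → pile 1 (tops now [2, 6, 9, 11, 14])
5 → pile 2 (tops now [2, 5, 9, 11, 14])
Five piles.

5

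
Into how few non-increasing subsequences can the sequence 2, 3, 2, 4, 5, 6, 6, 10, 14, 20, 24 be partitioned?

The minimum number of non-increasing subsequences covering a sequence equals the length of its longest strictly increasing subsequence.
LIS length is 9 (e.g. 2, 3, 4, 5, 6, 10, 14, 20, 24), so 9 piles are needed.

9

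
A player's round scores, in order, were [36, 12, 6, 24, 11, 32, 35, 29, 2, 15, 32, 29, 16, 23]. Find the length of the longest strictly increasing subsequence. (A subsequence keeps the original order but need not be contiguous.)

Track the smallest tail for each achievable length (strict):
36 → extends → [36]
12 → replaces 36 → [12]
6 → replaces 12 → [6]
24 → extends → [6, 24]
11 → replaces 24 → [6, 11]
32 → extends → [6, 11, 32]
35 → extends → [6, 11, 32, 35]
29 → replaces 32 → [6, 11, 29, 35]
2 → replaces 6 → [2, 11, 29, 35]
15 → replaces 29 → [2, 11, 15, 35]
32 → replaces 35 → [2, 11, 15, 32]
29 → replaces 32 → [2, 11, 15, 29]
16 → replaces 29 → [2, 11, 15, 16]
23 → extends → [2, 11, 15, 16, 23]
Five tails, so the longest strictly increasing subsequence has length 5 (e.g. 6, 11, 15, 16, 23).

5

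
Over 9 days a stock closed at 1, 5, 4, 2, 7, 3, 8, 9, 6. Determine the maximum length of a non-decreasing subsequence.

Let dp[i] be the length of the longest such subsequence ending at index i:
i:     1 2 3 4 5 6 7 8 9
a[i]:  1 5 4 2 7 3 8 9 6
dp:    1 2 2 2 3 3 4 5 4
Maximum dp value is 5.

5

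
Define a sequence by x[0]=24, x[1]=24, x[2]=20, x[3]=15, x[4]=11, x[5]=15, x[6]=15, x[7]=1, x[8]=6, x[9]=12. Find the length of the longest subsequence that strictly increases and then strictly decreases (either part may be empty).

5

inc[i] = longest strictly increasing subsequence ending at i; dec[i] = longest strictly decreasing subsequence starting at i:
i:      0  1  2  3  4  5  6  7  8  9
x[i]:  24 24 20 15 11 15 15  1  6 12
inc:    1  1  1  1  1  2  2  1  2  3
dec:    5  5  4  3  2  2  2  1  1  1
Best peak at i=0 (value 24): inc=1, dec=5, length 1+5−1 = 5.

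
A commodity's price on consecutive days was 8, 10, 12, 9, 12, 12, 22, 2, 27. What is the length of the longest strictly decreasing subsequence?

3

Negate each value so 'decreasing' becomes 'increasing', then run patience tails on the negated sequence:
-8 → extends → [-8]
-10 → replaces -8 → [-10]
-12 → replaces -10 → [-12]
-9 → extends → [-12, -9]
-12 → already a tail → [-12, -9]
-12 → already a tail → [-12, -9]
-22 → replaces -12 → [-22, -9]
-2 → extends → [-22, -9, -2]
-27 → replaces -22 → [-27, -9, -2]
Three tails, so the longest strictly decreasing subsequence of the original has length 3.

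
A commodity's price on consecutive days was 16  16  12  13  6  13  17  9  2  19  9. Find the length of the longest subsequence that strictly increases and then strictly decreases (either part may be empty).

5

inc[i] = longest strictly increasing subsequence ending at i; dec[i] = longest strictly decreasing subsequence starting at i:
i:      1  2  3  4  5  6  7  8  9 10 11
a[i]:  16 16 12 13  6 13 17  9  2 19  9
inc:    1  1  1  2  1  2  3  2  1  4  2
dec:    4  4  3  3  2  3  3  2  1  2  1
Best peak at i=7 (value 17): inc=3, dec=3, length 3+3−1 = 5.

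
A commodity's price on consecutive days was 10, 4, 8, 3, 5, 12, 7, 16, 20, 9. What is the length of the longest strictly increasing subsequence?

5

Let dp[i] be the length of the longest such subsequence ending at index i:
i:      1  2  3  4  5  6  7  8  9 10
a[i]:  10  4  8  3  5 12  7 16 20  9
dp:     1  1  2  1  2  3  3  4  5  4
Maximum dp value is 5.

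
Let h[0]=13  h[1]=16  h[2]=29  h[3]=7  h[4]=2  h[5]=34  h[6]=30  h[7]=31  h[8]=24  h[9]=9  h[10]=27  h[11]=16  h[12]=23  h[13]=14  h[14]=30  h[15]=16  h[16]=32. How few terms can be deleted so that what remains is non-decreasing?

11

Fewest deletions = n − (longest non-decreasing subsequence).
Patience tails:
13 → extends → [13]
16 → extends → [13, 16]
29 → extends → [13, 16, 29]
7 → replaces 13 → [7, 16, 29]
2 → replaces 7 → [2, 16, 29]
34 → extends → [2, 16, 29, 34]
30 → replaces 34 → [2, 16, 29, 30]
31 → extends → [2, 16, 29, 30, 31]
24 → replaces 29 → [2, 16, 24, 30, 31]
9 → replaces 16 → [2, 9, 24, 30, 31]
27 → replaces 30 → [2, 9, 24, 27, 31]
16 → replaces 24 → [2, 9, 16, 27, 31]
23 → replaces 27 → [2, 9, 16, 23, 31]
14 → replaces 16 → [2, 9, 14, 23, 31]
30 → replaces 31 → [2, 9, 14, 23, 30]
16 → replaces 23 → [2, 9, 14, 16, 30]
32 → extends → [2, 9, 14, 16, 30, 32]
Longest non-decreasing subsequence has length 6, so deletions = 17 − 6 = 11.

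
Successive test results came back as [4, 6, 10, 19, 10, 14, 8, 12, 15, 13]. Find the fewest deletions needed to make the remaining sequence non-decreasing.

4

Fewest deletions = n − (longest non-decreasing subsequence).
Patience tails:
4 → extends → [4]
6 → extends → [4, 6]
10 → extends → [4, 6, 10]
19 → extends → [4, 6, 10, 19]
10 → replaces 19 → [4, 6, 10, 10]
14 → extends → [4, 6, 10, 10, 14]
8 → replaces 10 → [4, 6, 8, 10, 14]
12 → replaces 14 → [4, 6, 8, 10, 12]
15 → extends → [4, 6, 8, 10, 12, 15]
13 → replaces 15 → [4, 6, 8, 10, 12, 13]
Longest non-decreasing subsequence has length 6, so deletions = 10 − 6 = 4.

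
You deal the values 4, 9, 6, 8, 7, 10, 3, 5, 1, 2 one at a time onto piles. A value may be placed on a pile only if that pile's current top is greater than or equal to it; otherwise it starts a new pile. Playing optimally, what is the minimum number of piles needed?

Place each on the leftmost legal pile:
4 → new pile 1 (tops now [4])
9 → new pile 2 (tops now [4, 9])
6 → pile 2 (tops now [4, 6])
8 → new pile 3 (tops now [4, 6, 8])
7 → pile 3 (tops now [4, 6, 7])
10 → new pile 4 (tops now [4, 6, 7, 10])
3 → pile 1 (tops now [3, 6, 7, 10])
5 → pile 2 (tops now [3, 5, 7, 10])
1 → pile 1 (tops now [1, 5, 7, 10])
2 → pile 2 (tops now [1, 2, 7, 10])
Four piles.

4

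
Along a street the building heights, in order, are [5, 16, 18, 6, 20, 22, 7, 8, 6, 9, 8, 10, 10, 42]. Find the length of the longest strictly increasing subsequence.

7

Let dp[i] be the length of the longest such subsequence ending at index i:
i:      1  2  3  4  5  6  7  8  9 10 11 12 13 14
a[i]:   5 16 18  6 20 22  7  8  6  9  8 10 10 42
dp:     1  2  3  2  4  5  3  4  2  5  4  6  6  7
Maximum dp value is 7.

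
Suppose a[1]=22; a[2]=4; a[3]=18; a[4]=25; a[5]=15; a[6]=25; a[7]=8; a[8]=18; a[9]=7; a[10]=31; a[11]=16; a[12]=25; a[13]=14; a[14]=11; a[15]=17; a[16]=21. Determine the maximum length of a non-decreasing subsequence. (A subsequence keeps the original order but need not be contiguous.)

5

Let dp[i] be the length of the longest such subsequence ending at index i:
i:      1  2  3  4  5  6  7  8  9 10 11 12 13 14 15 16
a[i]:  22  4 18 25 15 25  8 18  7 31 16 25 14 11 17 21
dp:     1  1  2  3  2  4  2  3  2  5  3  5  3  3  4  5
Maximum dp value is 5.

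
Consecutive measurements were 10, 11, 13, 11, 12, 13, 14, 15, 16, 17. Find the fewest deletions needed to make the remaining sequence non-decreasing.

1

Fewest deletions = n − (longest non-decreasing subsequence).
i:      1  2  3  4  5  6  7  8  9 10
a[i]:  10 11 13 11 12 13 14 15 16 17
dp:     1  2  3  3  4  5  6  7  8  9
max dp = 9, so deletions = 10 − 9 = 1.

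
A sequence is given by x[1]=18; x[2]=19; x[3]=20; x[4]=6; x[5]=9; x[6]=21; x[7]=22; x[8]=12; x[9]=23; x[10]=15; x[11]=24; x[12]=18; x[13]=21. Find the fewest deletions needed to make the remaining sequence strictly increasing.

6

Fewest deletions = n − (longest strictly increasing subsequence).
i:      1  2  3  4  5  6  7  8  9 10 11 12 13
x[i]:  18 19 20  6  9 21 22 12 23 15 24 18 21
dp:     1  2  3  1  2  4  5  3  6  4  7  5  6
max dp = 7, so deletions = 13 − 7 = 6.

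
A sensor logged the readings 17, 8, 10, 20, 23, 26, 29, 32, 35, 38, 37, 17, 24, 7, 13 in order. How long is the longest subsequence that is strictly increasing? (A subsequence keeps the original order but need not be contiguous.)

Track the smallest tail for each achievable length (strict):
17 → extends → [17]
8 → replaces 17 → [8]
10 → extends → [8, 10]
20 → extends → [8, 10, 20]
23 → extends → [8, 10, 20, 23]
26 → extends → [8, 10, 20, 23, 26]
29 → extends → [8, 10, 20, 23, 26, 29]
32 → extends → [8, 10, 20, 23, 26, 29, 32]
35 → extends → [8, 10, 20, 23, 26, 29, 32, 35]
38 → extends → [8, 10, 20, 23, 26, 29, 32, 35, 38]
37 → replaces 38 → [8, 10, 20, 23, 26, 29, 32, 35, 37]
17 → replaces 20 → [8, 10, 17, 23, 26, 29, 32, 35, 37]
24 → replaces 26 → [8, 10, 17, 23, 24, 29, 32, 35, 37]
7 → replaces 8 → [7, 10, 17, 23, 24, 29, 32, 35, 37]
13 → replaces 17 → [7, 10, 13, 23, 24, 29, 32, 35, 37]
Nine tails, so the longest strictly increasing subsequence has length 9 (e.g. 8, 10, 20, 23, 26, 29, 32, 35, 38).

9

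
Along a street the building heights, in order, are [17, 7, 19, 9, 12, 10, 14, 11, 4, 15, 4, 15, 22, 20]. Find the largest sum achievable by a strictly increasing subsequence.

Let S[i] be the best sum of a strictly increasing subsequence ending at i:
i:      1  2  3  4  5  6  7  8  9 10 11 12 13 14
a[i]:  17  7 19  9 12 10 14 11  4 15  4 15 22 20
S:     17  7 36 16 28 26 42 37  4 57  4 57 79 77
Maximum is 79 (e.g. 7 + 9 + 12 + 14 + 15 + 22).

79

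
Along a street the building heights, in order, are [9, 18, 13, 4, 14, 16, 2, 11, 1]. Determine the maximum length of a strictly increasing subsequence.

4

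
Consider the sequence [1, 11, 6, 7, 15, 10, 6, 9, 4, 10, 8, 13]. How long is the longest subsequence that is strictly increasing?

6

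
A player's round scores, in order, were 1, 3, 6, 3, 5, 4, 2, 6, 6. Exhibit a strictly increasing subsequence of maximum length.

Patience tails give the LIS length; then backtrack through the dp parents:
1 → extends → [1]
3 → extends → [1, 3]
6 → extends → [1, 3, 6]
3 → already a tail → [1, 3, 6]
5 → replaces 6 → [1, 3, 5]
4 → replaces 5 → [1, 3, 4]
2 → replaces 3 → [1, 2, 4]
6 → extends → [1, 2, 4, 6]
6 → already a tail → [1, 2, 4, 6]
Length 4; one witness is 1, 3, 5, 6.

1, 3, 5, 6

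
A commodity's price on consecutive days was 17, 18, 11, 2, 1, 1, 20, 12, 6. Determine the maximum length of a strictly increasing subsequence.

3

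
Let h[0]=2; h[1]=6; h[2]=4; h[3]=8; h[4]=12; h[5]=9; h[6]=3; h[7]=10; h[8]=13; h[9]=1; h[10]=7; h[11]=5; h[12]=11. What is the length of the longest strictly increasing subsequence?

6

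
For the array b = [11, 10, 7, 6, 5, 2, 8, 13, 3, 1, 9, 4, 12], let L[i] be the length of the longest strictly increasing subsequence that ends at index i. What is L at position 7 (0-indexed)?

3

dp[i] = 1 + max{dp[j] : j<i, b[j]<b[i]} (or 1 if no such j):
i:      0  1  2  3  4  5  6  7  8  9 10 11 12
b[i]:  11 10  7  6  5  2  8 13  3  1  9  4 12
dp:     1  1  1  1  1  1  2  3  2  1  3  3  4
At index 7 the value is 3.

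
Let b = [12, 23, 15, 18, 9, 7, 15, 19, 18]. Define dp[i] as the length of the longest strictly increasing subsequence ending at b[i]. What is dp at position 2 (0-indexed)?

2

dp[i] = 1 + max{dp[j] : j<i, b[j]<b[i]} (or 1 if no such j):
i:      0  1  2  3  4  5  6  7  8
b[i]:  12 23 15 18  9  7 15 19 18
dp:     1  2  2  3  1  1  2  4  3
At index 2 the value is 2.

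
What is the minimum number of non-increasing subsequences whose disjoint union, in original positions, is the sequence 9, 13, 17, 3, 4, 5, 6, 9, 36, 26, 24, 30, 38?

Place each on the leftmost legal pile:
9 → new pile 1 (tops now [9])
13 → new pile 2 (tops now [9, 13])
17 → new pile 3 (tops now [9, 13, 17])
3 → pile 1 (tops now [3, 13, 17])
4 → pile 2 (tops now [3, 4, 17])
5 → pile 3 (tops now [3, 4, 5])
6 → new pile 4 (tops now [3, 4, 5, 6])
9 → new pile 5 (tops now [3, 4, 5, 6, 9])
36 → new pile 6 (tops now [3, 4, 5, 6, 9, 36])
26 → pile 6 (tops now [3, 4, 5, 6, 9, 26])
24 → pile 6 (tops now [3, 4, 5, 6, 9, 24])
30 → new pile 7 (tops now [3, 4, 5, 6, 9, 24, 30])
38 → new pile 8 (tops now [3, 4, 5, 6, 9, 24, 30, 38])
Eight piles.

8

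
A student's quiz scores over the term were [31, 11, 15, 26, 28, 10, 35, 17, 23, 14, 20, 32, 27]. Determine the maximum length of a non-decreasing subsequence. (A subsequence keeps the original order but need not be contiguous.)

5

Let dp[i] be the length of the longest such subsequence ending at index i:
i:      1  2  3  4  5  6  7  8  9 10 11 12 13
a[i]:  31 11 15 26 28 10 35 17 23 14 20 32 27
dp:     1  1  2  3  4  1  5  3  4  2  4  5  5
Maximum dp value is 5.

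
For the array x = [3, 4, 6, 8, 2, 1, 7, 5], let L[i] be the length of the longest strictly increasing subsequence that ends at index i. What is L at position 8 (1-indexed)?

3

dp[i] = 1 + max{dp[j] : j<i, x[j]<x[i]} (or 1 if no such j):
i:     1 2 3 4 5 6 7 8
x[i]:  3 4 6 8 2 1 7 5
dp:    1 2 3 4 1 1 4 3
At index 8 the value is 3.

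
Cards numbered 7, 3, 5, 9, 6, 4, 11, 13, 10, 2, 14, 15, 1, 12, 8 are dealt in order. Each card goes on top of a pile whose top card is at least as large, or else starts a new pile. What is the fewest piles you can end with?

The minimum number of non-increasing subsequences covering a sequence equals the length of its longest strictly increasing subsequence.
LIS length is 7 (e.g. 3, 5, 9, 11, 13, 14, 15), so 7 piles are needed.

7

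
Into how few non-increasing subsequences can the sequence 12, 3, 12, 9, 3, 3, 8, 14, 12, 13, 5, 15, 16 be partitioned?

The minimum number of non-increasing subsequences covering a sequence equals the length of its longest strictly increasing subsequence.
LIS length is 6 (e.g. 3, 9, 12, 13, 15, 16), so 6 piles are needed.

6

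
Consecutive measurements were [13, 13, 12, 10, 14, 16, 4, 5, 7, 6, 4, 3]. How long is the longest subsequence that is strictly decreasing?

Negate each value so 'decreasing' becomes 'increasing', then run patience tails on the negated sequence:
-13 → extends → [-13]
-13 → already a tail → [-13]
-12 → extends → [-13, -12]
-10 → extends → [-13, -12, -10]
-14 → replaces -13 → [-14, -12, -10]
-16 → replaces -14 → [-16, -12, -10]
-4 → extends → [-16, -12, -10, -4]
-5 → replaces -4 → [-16, -12, -10, -5]
-7 → replaces -5 → [-16, -12, -10, -7]
-6 → extends → [-16, -12, -10, -7, -6]
-4 → extends → [-16, -12, -10, -7, -6, -4]
-3 → extends → [-16, -12, -10, -7, -6, -4, -3]
Seven tails, so the longest strictly decreasing subsequence of the original has length 7.

7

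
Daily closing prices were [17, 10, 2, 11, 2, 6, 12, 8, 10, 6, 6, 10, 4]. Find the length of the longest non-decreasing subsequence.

6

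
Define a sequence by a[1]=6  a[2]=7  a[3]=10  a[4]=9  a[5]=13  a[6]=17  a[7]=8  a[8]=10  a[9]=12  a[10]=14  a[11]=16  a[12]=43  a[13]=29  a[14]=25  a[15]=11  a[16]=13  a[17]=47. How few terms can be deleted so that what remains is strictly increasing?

8

Fewest deletions = n − (longest strictly increasing subsequence).
Patience tails:
6 → extends → [6]
7 → extends → [6, 7]
10 → extends → [6, 7, 10]
9 → replaces 10 → [6, 7, 9]
13 → extends → [6, 7, 9, 13]
17 → extends → [6, 7, 9, 13, 17]
8 → replaces 9 → [6, 7, 8, 13, 17]
10 → replaces 13 → [6, 7, 8, 10, 17]
12 → replaces 17 → [6, 7, 8, 10, 12]
14 → extends → [6, 7, 8, 10, 12, 14]
16 → extends → [6, 7, 8, 10, 12, 14, 16]
43 → extends → [6, 7, 8, 10, 12, 14, 16, 43]
29 → replaces 43 → [6, 7, 8, 10, 12, 14, 16, 29]
25 → replaces 29 → [6, 7, 8, 10, 12, 14, 16, 25]
11 → replaces 12 → [6, 7, 8, 10, 11, 14, 16, 25]
13 → replaces 14 → [6, 7, 8, 10, 11, 13, 16, 25]
47 → extends → [6, 7, 8, 10, 11, 13, 16, 25, 47]
Longest strictly increasing subsequence has length 9, so deletions = 17 − 9 = 8.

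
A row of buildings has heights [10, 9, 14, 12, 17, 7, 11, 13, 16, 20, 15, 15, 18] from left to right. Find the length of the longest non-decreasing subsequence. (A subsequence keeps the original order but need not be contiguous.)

Let dp[i] be the length of the longest such subsequence ending at index i:
i:      1  2  3  4  5  6  7  8  9 10 11 12 13
a[i]:  10  9 14 12 17  7 11 13 16 20 15 15 18
dp:     1  1  2  2  3  1  2  3  4  5  4  5  6
Maximum dp value is 6.

6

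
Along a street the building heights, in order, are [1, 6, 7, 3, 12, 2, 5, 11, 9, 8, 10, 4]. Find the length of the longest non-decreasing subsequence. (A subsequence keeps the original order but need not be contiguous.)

5

Track the smallest tail for each achievable length (allowing ties):
1 → extends → [1]
6 → extends → [1, 6]
7 → extends → [1, 6, 7]
3 → replaces 6 → [1, 3, 7]
12 → extends → [1, 3, 7, 12]
2 → replaces 3 → [1, 2, 7, 12]
5 → replaces 7 → [1, 2, 5, 12]
11 → replaces 12 → [1, 2, 5, 11]
9 → replaces 11 → [1, 2, 5, 9]
8 → replaces 9 → [1, 2, 5, 8]
10 → extends → [1, 2, 5, 8, 10]
4 → replaces 5 → [1, 2, 4, 8, 10]
Five tails, so the longest non-decreasing subsequence has length 5 (e.g. 1, 6, 7, 9, 10).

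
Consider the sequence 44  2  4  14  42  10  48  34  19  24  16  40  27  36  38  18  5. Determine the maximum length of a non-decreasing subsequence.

Let dp[i] be the length of the longest such subsequence ending at index i:
i:      1  2  3  4  5  6  7  8  9 10 11 12 13 14 15 16 17
a[i]:  44  2  4 14 42 10 48 34 19 24 16 40 27 36 38 18  5
dp:     1  1  2  3  4  3  5  4  4  5  4  6  6  7  8  5  3
Maximum dp value is 8.

8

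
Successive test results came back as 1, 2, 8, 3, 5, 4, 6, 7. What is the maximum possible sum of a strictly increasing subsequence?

24

Let S[i] be the best sum of a strictly increasing subsequence ending at i:
i:      1  2  3  4  5  6  7  8
a[i]:   1  2  8  3  5  4  6  7
S:      1  3 11  6 11 10 17 24
Maximum is 24 (e.g. 1 + 2 + 3 + 5 + 6 + 7).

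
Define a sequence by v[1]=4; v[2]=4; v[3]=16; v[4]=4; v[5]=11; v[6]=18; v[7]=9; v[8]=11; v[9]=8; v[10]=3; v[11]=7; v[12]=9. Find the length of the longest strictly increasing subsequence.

Let dp[i] be the length of the longest such subsequence ending at index i:
i:      1  2  3  4  5  6  7  8  9 10 11 12
v[i]:   4  4 16  4 11 18  9 11  8  3  7  9
dp:     1  1  2  1  2  3  2  3  2  1  2  3
Maximum dp value is 3.

3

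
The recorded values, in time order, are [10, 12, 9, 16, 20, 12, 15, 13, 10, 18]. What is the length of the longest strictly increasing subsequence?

Track the smallest tail for each achievable length (strict):
10 → extends → [10]
12 → extends → [10, 12]
9 → replaces 10 → [9, 12]
16 → extends → [9, 12, 16]
20 → extends → [9, 12, 16, 20]
12 → already a tail → [9, 12, 16, 20]
15 → replaces 16 → [9, 12, 15, 20]
13 → replaces 15 → [9, 12, 13, 20]
10 → replaces 12 → [9, 10, 13, 20]
18 → replaces 20 → [9, 10, 13, 18]
Four tails, so the longest strictly increasing subsequence has length 4 (e.g. 10, 12, 16, 20).

4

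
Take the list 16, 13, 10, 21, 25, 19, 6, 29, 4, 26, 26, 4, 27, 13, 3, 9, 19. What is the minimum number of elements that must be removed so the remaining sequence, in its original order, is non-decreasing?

11

Fewest deletions = n − (longest non-decreasing subsequence).
Patience tails:
16 → extends → [16]
13 → replaces 16 → [13]
10 → replaces 13 → [10]
21 → extends → [10, 21]
25 → extends → [10, 21, 25]
19 → replaces 21 → [10, 19, 25]
6 → replaces 10 → [6, 19, 25]
29 → extends → [6, 19, 25, 29]
4 → replaces 6 → [4, 19, 25, 29]
26 → replaces 29 → [4, 19, 25, 26]
26 → extends → [4, 19, 25, 26, 26]
4 → replaces 19 → [4, 4, 25, 26, 26]
27 → extends → [4, 4, 25, 26, 26, 27]
13 → replaces 25 → [4, 4, 13, 26, 26, 27]
3 → replaces 4 → [3, 4, 13, 26, 26, 27]
9 → replaces 13 → [3, 4, 9, 26, 26, 27]
19 → replaces 26 → [3, 4, 9, 19, 26, 27]
Longest non-decreasing subsequence has length 6, so deletions = 17 − 6 = 11.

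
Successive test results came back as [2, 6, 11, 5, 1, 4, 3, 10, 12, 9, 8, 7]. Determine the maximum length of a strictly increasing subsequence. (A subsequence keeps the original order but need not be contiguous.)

4

Track the smallest tail for each achievable length (strict):
2 → extends → [2]
6 → extends → [2, 6]
11 → extends → [2, 6, 11]
5 → replaces 6 → [2, 5, 11]
1 → replaces 2 → [1, 5, 11]
4 → replaces 5 → [1, 4, 11]
3 → replaces 4 → [1, 3, 11]
10 → replaces 11 → [1, 3, 10]
12 → extends → [1, 3, 10, 12]
9 → replaces 10 → [1, 3, 9, 12]
8 → replaces 9 → [1, 3, 8, 12]
7 → replaces 8 → [1, 3, 7, 12]
Four tails, so the longest strictly increasing subsequence has length 4 (e.g. 2, 6, 11, 12).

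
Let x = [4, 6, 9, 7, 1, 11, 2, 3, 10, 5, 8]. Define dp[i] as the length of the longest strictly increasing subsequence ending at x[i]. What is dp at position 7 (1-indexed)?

dp[i] = 1 + max{dp[j] : j<i, x[j]<x[i]} (or 1 if no such j):
i:      1  2  3  4  5  6  7  8  9 10 11
x[i]:   4  6  9  7  1 11  2  3 10  5  8
dp:     1  2  3  3  1  4  2  3  4  4  5
At index 7 the value is 2.

2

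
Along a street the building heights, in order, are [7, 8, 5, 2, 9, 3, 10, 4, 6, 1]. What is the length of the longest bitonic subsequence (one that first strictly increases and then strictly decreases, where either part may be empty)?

6

inc[i] = longest strictly increasing subsequence ending at i; dec[i] = longest strictly decreasing subsequence starting at i:
i:      1  2  3  4  5  6  7  8  9 10
a[i]:   7  8  5  2  9  3 10  4  6  1
inc:    1  2  1  1  3  2  4  3  4  1
dec:    4  4  3  2  3  2  3  2  2  1
Best peak at i=7 (value 10): inc=4, dec=3, length 4+3−1 = 6.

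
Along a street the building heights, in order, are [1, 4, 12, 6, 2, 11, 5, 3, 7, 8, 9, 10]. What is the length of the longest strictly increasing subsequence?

Let dp[i] be the length of the longest such subsequence ending at index i:
i:      1  2  3  4  5  6  7  8  9 10 11 12
a[i]:   1  4 12  6  2 11  5  3  7  8  9 10
dp:     1  2  3  3  2  4  3  3  4  5  6  7
Maximum dp value is 7.

7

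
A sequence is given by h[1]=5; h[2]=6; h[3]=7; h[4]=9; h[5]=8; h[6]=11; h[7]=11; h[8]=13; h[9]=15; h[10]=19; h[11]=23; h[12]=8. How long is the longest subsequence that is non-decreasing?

10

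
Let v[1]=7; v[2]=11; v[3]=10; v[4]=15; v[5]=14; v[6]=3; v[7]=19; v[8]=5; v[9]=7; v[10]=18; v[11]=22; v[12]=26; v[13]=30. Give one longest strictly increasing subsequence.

Patience tails give the LIS length; then backtrack through the dp parents:
7 → extends → [7]
11 → extends → [7, 11]
10 → replaces 11 → [7, 10]
15 → extends → [7, 10, 15]
14 → replaces 15 → [7, 10, 14]
3 → replaces 7 → [3, 10, 14]
19 → extends → [3, 10, 14, 19]
5 → replaces 10 → [3, 5, 14, 19]
7 → replaces 14 → [3, 5, 7, 19]
18 → replaces 19 → [3, 5, 7, 18]
22 → extends → [3, 5, 7, 18, 22]
26 → extends → [3, 5, 7, 18, 22, 26]
30 → extends → [3, 5, 7, 18, 22, 26, 30]
Length 7; one witness is 7, 11, 15, 19, 22, 26, 30.

7, 11, 15, 19, 22, 26, 30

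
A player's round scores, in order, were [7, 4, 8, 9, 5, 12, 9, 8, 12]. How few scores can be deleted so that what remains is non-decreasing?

4

Fewest deletions = n − (longest non-decreasing subsequence).
Patience tails:
7 → extends → [7]
4 → replaces 7 → [4]
8 → extends → [4, 8]
9 → extends → [4, 8, 9]
5 → replaces 8 → [4, 5, 9]
12 → extends → [4, 5, 9, 12]
9 → replaces 12 → [4, 5, 9, 9]
8 → replaces 9 → [4, 5, 8, 9]
12 → extends → [4, 5, 8, 9, 12]
Longest non-decreasing subsequence has length 5, so deletions = 9 − 5 = 4.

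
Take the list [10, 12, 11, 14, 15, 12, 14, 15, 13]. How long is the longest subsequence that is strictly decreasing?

Let dp[i] be the longest strictly decreasing subsequence ending at i:
i:      1  2  3  4  5  6  7  8  9
a[i]:  10 12 11 14 15 12 14 15 13
dp:     1  1  2  1  1  2  2  1  3
Maximum is 3.

3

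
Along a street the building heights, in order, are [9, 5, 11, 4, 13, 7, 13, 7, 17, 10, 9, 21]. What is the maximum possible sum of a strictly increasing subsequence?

71

Let S[i] be the best sum of a strictly increasing subsequence ending at i:
i:      1  2  3  4  5  6  7  8  9 10 11 12
a[i]:   9  5 11  4 13  7 13  7 17 10  9 21
S:      9  5 20  4 33 12 33 12 50 22 21 71
Maximum is 71 (e.g. 9 + 11 + 13 + 17 + 21).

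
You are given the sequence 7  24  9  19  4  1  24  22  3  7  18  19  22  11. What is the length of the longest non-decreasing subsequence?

6

Track the smallest tail for each achievable length (allowing ties):
7 → extends → [7]
24 → extends → [7, 24]
9 → replaces 24 → [7, 9]
19 → extends → [7, 9, 19]
4 → replaces 7 → [4, 9, 19]
1 → replaces 4 → [1, 9, 19]
24 → extends → [1, 9, 19, 24]
22 → replaces 24 → [1, 9, 19, 22]
3 → replaces 9 → [1, 3, 19, 22]
7 → replaces 19 → [1, 3, 7, 22]
18 → replaces 22 → [1, 3, 7, 18]
19 → extends → [1, 3, 7, 18, 19]
22 → extends → [1, 3, 7, 18, 19, 22]
11 → replaces 18 → [1, 3, 7, 11, 19, 22]
Six tails, so the longest non-decreasing subsequence has length 6 (e.g. 1, 3, 7, 18, 19, 22).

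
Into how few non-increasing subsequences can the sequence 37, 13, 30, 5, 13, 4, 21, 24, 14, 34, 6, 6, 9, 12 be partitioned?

5

Place each on the leftmost legal pile:
37 → new pile 1 (tops now [37])
13 → pile 1 (tops now [13])
30 → new pile 2 (tops now [13, 30])
5 → pile 1 (tops now [5, 30])
13 → pile 2 (tops now [5, 13])
4 → pile 1 (tops now [4, 13])
21 → new pile 3 (tops now [4, 13, 21])
24 → new pile 4 (tops now [4, 13, 21, 24])
14 → pile 3 (tops now [4, 13, 14, 24])
34 → new pile 5 (tops now [4, 13, 14, 24, 34])
6 → pile 2 (tops now [4, 6, 14, 24, 34])
6 → pile 2 (tops now [4, 6, 14, 24, 34])
9 → pile 3 (tops now [4, 6, 9, 24, 34])
12 → pile 4 (tops now [4, 6, 9, 12, 34])
Five piles.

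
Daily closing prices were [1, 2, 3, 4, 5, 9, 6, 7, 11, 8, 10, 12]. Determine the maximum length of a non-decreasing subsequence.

Track the smallest tail for each achievable length (allowing ties):
1 → extends → [1]
2 → extends → [1, 2]
3 → extends → [1, 2, 3]
4 → extends → [1, 2, 3, 4]
5 → extends → [1, 2, 3, 4, 5]
9 → extends → [1, 2, 3, 4, 5, 9]
6 → replaces 9 → [1, 2, 3, 4, 5, 6]
7 → extends → [1, 2, 3, 4, 5, 6, 7]
11 → extends → [1, 2, 3, 4, 5, 6, 7, 11]
8 → replaces 11 → [1, 2, 3, 4, 5, 6, 7, 8]
10 → extends → [1, 2, 3, 4, 5, 6, 7, 8, 10]
12 → extends → [1, 2, 3, 4, 5, 6, 7, 8, 10, 12]
Ten tails, so the longest non-decreasing subsequence has length 10 (e.g. 1, 2, 3, 4, 5, 6, 7, 8, 10, 12).

10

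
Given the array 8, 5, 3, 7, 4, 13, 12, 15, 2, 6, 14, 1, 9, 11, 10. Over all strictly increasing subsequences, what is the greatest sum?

40

Let S[i] be the best sum of a strictly increasing subsequence ending at i:
i:      1  2  3  4  5  6  7  8  9 10 11 12 13 14 15
a[i]:   8  5  3  7  4 13 12 15  2  6 14  1  9 11 10
S:      8  5  3 12  7 25 24 40  2 13 39  1 22 33 32
Maximum is 40 (e.g. 5 + 7 + 13 + 15).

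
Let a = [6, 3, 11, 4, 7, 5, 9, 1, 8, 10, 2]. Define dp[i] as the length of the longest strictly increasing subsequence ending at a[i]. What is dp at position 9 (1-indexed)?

dp[i] = 1 + max{dp[j] : j<i, a[j]<a[i]} (or 1 if no such j):
i:      1  2  3  4  5  6  7  8  9 10 11
a[i]:   6  3 11  4  7  5  9  1  8 10  2
dp:     1  1  2  2  3  3  4  1  4  5  2
At index 9 the value is 4.

4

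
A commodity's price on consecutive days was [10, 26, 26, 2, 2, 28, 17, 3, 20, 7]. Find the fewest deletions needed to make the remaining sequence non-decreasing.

6

Fewest deletions = n − (longest non-decreasing subsequence).
Patience tails:
10 → extends → [10]
26 → extends → [10, 26]
26 → extends → [10, 26, 26]
2 → replaces 10 → [2, 26, 26]
2 → replaces 26 → [2, 2, 26]
28 → extends → [2, 2, 26, 28]
17 → replaces 26 → [2, 2, 17, 28]
3 → replaces 17 → [2, 2, 3, 28]
20 → replaces 28 → [2, 2, 3, 20]
7 → replaces 20 → [2, 2, 3, 7]
Longest non-decreasing subsequence has length 4, so deletions = 10 − 4 = 6.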